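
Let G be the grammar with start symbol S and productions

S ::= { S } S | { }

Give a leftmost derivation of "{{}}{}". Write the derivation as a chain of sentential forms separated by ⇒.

S ⇒ {S}S ⇒ {{}}S ⇒ {{}}{}

S ⇒ {S}S   [S ::= { S } S]
{S}S ⇒ {{}}S   [S ::= { }]
{{}}S ⇒ {{}}{}   [S ::= { }]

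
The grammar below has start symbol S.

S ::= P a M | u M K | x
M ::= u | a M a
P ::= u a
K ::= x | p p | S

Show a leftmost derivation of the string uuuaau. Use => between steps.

S => uMK => uuK => uuS => uuPaM => uuuaaM => uuuaau

S => uMK   [S ::= u M K]
uMK => uuK   [M ::= u]
uuK => uuS   [K ::= S]
uuS => uuPaM   [S ::= P a M]
uuPaM => uuuaaM   [P ::= u a]
uuuaaM => uuuaau   [M ::= u]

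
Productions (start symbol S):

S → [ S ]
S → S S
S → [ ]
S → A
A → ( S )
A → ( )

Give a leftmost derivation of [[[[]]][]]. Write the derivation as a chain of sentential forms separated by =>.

S => [S] => [SS] => [[S]S] => [[[S]]S] => [[[[]]]S] => [[[[]]][]]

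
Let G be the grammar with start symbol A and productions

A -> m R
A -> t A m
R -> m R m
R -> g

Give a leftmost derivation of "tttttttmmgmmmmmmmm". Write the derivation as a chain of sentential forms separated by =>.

A=>tAm=>ttAmm=>tttAmmm=>ttttAmmmm=>tttttAmmmmm=>ttttttAmmmmmm=>tttttttAmmmmmmm=>tttttttmRmmmmmmm=>tttttttmmRmmmmmmmm=>tttttttmmgmmmmmmmm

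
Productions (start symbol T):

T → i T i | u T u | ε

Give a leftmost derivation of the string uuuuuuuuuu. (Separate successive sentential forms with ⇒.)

T ⇒ uTu ⇒ uuTuu ⇒ uuuTuuu ⇒ uuuuTuuuu ⇒ uuuuuTuuuuu ⇒ uuuuuuuuuu

T ⇒ uTu   [T → u T u]
uTu ⇒ uuTuu   [T → u T u]
uuTuu ⇒ uuuTuuu   [T → u T u]
uuuTuuu ⇒ uuuuTuuuu   [T → u T u]
uuuuTuuuu ⇒ uuuuuTuuuuu   [T → u T u]
uuuuuTuuuuu ⇒ uuuuuuuuuu   [T → ε]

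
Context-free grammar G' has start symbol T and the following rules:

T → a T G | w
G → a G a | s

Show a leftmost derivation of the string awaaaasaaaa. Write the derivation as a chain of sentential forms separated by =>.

T => aTG   [T → a T G]
aTG => awG   [T → w]
awG => awaGa   [G → a G a]
awaGa => awaaGaa   [G → a G a]
awaaGaa => awaaaGaaa   [G → a G a]
awaaaGaaa => awaaaaGaaaa   [G → a G a]
awaaaaGaaaa => awaaaasaaaa   [G → s]

T => aTG => awG => awaGa => awaaGaa => awaaaGaaa => awaaaaGaaaa => awaaaasaaaa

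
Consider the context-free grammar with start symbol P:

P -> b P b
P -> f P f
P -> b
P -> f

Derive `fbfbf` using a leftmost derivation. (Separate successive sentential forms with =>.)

P => fPf => fbPbf => fbfbf

P => fPf   [P -> f P f]
fPf => fbPbf   [P -> b P b]
fbPbf => fbfbf   [P -> f]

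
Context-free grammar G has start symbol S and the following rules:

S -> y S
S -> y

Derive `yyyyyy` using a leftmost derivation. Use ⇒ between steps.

S ⇒ yS ⇒ yyS ⇒ yyyS ⇒ yyyyS ⇒ yyyyyS ⇒ yyyyyy

S ⇒ yS   [S -> y S]
yS ⇒ yyS   [S -> y S]
yyS ⇒ yyyS   [S -> y S]
yyyS ⇒ yyyyS   [S -> y S]
yyyyS ⇒ yyyyyS   [S -> y S]
yyyyyS ⇒ yyyyyy   [S -> y]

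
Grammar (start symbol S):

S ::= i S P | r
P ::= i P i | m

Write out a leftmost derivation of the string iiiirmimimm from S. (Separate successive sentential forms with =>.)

S => iSP => iiSPP => iiiSPPP => iiiiSPPPP => iiiirPPPP => iiiirmPPP => iiiirmiPiPP => iiiirmimiPP => iiiirmimimP => iiiirmimimm

S => iSP   [S ::= i S P]
iSP => iiSPP   [S ::= i S P]
iiSPP => iiiSPPP   [S ::= i S P]
iiiSPPP => iiiiSPPPP   [S ::= i S P]
iiiiSPPPP => iiiirPPPP   [S ::= r]
iiiirPPPP => iiiirmPPP   [P ::= m]
iiiirmPPP => iiiirmiPiPP   [P ::= i P i]
iiiirmiPiPP => iiiirmimiPP   [P ::= m]
iiiirmimiPP => iiiirmimimP   [P ::= m]
iiiirmimimP => iiiirmimimm   [P ::= m]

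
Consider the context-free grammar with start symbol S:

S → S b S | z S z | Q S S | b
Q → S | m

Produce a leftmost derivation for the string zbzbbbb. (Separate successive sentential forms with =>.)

S => QSS   [S → Q S S]
QSS => SSS   [Q → S]
SSS => QSSSS   [S → Q S S]
QSSSS => SSSSS   [Q → S]
SSSSS => zSzSSSS   [S → z S z]
zSzSSSS => zbzSSSS   [S → b]
zbzSSSS => zbzbSSS   [S → b]
zbzbSSS => zbzbbSS   [S → b]
zbzbbSS => zbzbbbS   [S → b]
zbzbbbS => zbzbbbb   [S → b]

S => QSS => SSS => QSSSS => SSSSS => zSzSSSS => zbzSSSS => zbzbSSS => zbzbbSS => zbzbbbS => zbzbbbb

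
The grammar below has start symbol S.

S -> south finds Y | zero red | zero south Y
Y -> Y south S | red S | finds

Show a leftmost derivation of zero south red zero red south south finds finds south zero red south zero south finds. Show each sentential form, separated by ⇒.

S ⇒ zero south Y   [S -> zero south Y]
zero south Y ⇒ zero south Y south S   [Y -> Y south S]
zero south Y south S ⇒ zero south red S south S   [Y -> red S]
zero south red S south S ⇒ zero south red zero red south S   [S -> zero red]
zero south red zero red south S ⇒ zero south red zero red south south finds Y   [S -> south finds Y]
zero south red zero red south south finds Y ⇒ zero south red zero red south south finds Y south S   [Y -> Y south S]
zero south red zero red south south finds Y south S ⇒ zero south red zero red south south finds Y south S south S   [Y -> Y south S]
zero south red zero red south south finds Y south S south S ⇒ zero south red zero red south south finds finds south S south S   [Y -> finds]
zero south red zero red south south finds finds south S south S ⇒ zero south red zero red south south finds finds south zero red south S   [S -> zero red]
zero south red zero red south south finds finds south zero red south S ⇒ zero south red zero red south south finds finds south zero red south zero south Y   [S -> zero south Y]
zero south red zero red south south finds finds south zero red south zero south Y ⇒ zero south red zero red south south finds finds south zero red south zero south finds   [Y -> finds]

S ⇒ zero south Y ⇒ zero south Y south S ⇒ zero south red S south S ⇒ zero south red zero red south S ⇒ zero south red zero red south south finds Y ⇒ zero south red zero red south south finds Y south S ⇒ zero south red zero red south south finds Y south S south S ⇒ zero south red zero red south south finds finds south S south S ⇒ zero south red zero red south south finds finds south zero red south S ⇒ zero south red zero red south south finds finds south zero red south zero south Y ⇒ zero south red zero red south south finds finds south zero red south zero south finds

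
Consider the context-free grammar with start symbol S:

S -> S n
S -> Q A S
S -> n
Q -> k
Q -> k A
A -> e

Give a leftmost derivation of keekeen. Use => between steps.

S=>QAS=>kAAS=>keAS=>keeS=>keeQAS=>keekAAS=>keekeAS=>keekeeS=>keekeen

S => QAS   [S -> Q A S]
QAS => kAAS   [Q -> k A]
kAAS => keAS   [A -> e]
keAS => keeS   [A -> e]
keeS => keeQAS   [S -> Q A S]
keeQAS => keekAAS   [Q -> k A]
keekAAS => keekeAS   [A -> e]
keekeAS => keekeeS   [A -> e]
keekeeS => keekeen   [S -> n]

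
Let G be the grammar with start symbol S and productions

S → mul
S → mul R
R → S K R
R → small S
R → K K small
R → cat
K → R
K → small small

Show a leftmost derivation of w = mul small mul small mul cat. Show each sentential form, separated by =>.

S => mul R   [S → mul R]
mul R => mul small S   [R → small S]
mul small S => mul small mul R   [S → mul R]
mul small mul R => mul small mul small S   [R → small S]
mul small mul small S => mul small mul small mul R   [S → mul R]
mul small mul small mul R => mul small mul small mul cat   [R → cat]

S => mul R => mul small S => mul small mul R => mul small mul small S => mul small mul small mul R => mul small mul small mul cat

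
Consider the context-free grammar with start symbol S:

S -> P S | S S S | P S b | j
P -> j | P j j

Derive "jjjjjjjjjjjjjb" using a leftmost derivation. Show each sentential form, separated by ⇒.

S⇒PS⇒PjjS⇒jjjS⇒jjjPSb⇒jjjPjjSb⇒jjjPjjjjSb⇒jjjPjjjjjjSb⇒jjjPjjjjjjjjSb⇒jjjjjjjjjjjjSb⇒jjjjjjjjjjjjjb

S ⇒ PS   [S -> P S]
PS ⇒ PjjS   [P -> P j j]
PjjS ⇒ jjjS   [P -> j]
jjjS ⇒ jjjPSb   [S -> P S b]
jjjPSb ⇒ jjjPjjSb   [P -> P j j]
jjjPjjSb ⇒ jjjPjjjjSb   [P -> P j j]
jjjPjjjjSb ⇒ jjjPjjjjjjSb   [P -> P j j]
jjjPjjjjjjSb ⇒ jjjPjjjjjjjjSb   [P -> P j j]
jjjPjjjjjjjjSb ⇒ jjjjjjjjjjjjSb   [P -> j]
jjjjjjjjjjjjSb ⇒ jjjjjjjjjjjjjb   [S -> j]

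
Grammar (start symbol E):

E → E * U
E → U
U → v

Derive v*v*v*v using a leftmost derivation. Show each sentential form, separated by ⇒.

E ⇒ E*U ⇒ E*U*U ⇒ E*U*U*U ⇒ U*U*U*U ⇒ v*U*U*U ⇒ v*v*U*U ⇒ v*v*v*U ⇒ v*v*v*v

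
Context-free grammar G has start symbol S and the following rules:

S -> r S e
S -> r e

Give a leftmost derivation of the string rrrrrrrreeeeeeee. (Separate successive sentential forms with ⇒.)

S ⇒ rSe   [S -> r S e]
rSe ⇒ rrSee   [S -> r S e]
rrSee ⇒ rrrSeee   [S -> r S e]
rrrSeee ⇒ rrrrSeeee   [S -> r S e]
rrrrSeeee ⇒ rrrrrSeeeee   [S -> r S e]
rrrrrSeeeee ⇒ rrrrrrSeeeeee   [S -> r S e]
rrrrrrSeeeeee ⇒ rrrrrrrSeeeeeee   [S -> r S e]
rrrrrrrSeeeeeee ⇒ rrrrrrrreeeeeeee   [S -> r e]

S ⇒ rSe ⇒ rrSee ⇒ rrrSeee ⇒ rrrrSeeee ⇒ rrrrrSeeeee ⇒ rrrrrrSeeeeee ⇒ rrrrrrrSeeeeeee ⇒ rrrrrrrreeeeeeee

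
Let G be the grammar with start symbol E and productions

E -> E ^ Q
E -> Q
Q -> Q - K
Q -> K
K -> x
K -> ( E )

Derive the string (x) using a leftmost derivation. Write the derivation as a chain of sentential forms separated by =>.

E => Q   [E -> Q]
Q => K   [Q -> K]
K => (E)   [K -> ( E )]
(E) => (Q)   [E -> Q]
(Q) => (K)   [Q -> K]
(K) => (x)   [K -> x]

E=>Q=>K=>(E)=>(Q)=>(K)=>(x)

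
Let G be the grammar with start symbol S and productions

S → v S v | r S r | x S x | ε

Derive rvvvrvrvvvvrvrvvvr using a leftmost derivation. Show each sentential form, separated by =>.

S => rSr   [S → r S r]
rSr => rvSvr   [S → v S v]
rvSvr => rvvSvvr   [S → v S v]
rvvSvvr => rvvvSvvvr   [S → v S v]
rvvvSvvvr => rvvvrSrvvvr   [S → r S r]
rvvvrSrvvvr => rvvvrvSvrvvvr   [S → v S v]
rvvvrvSvrvvvr => rvvvrvrSrvrvvvr   [S → r S r]
rvvvrvrSrvrvvvr => rvvvrvrvSvrvrvvvr   [S → v S v]
rvvvrvrvSvrvrvvvr => rvvvrvrvvSvvrvrvvvr   [S → v S v]
rvvvrvrvvSvvrvrvvvr => rvvvrvrvvvvrvrvvvr   [S → ε]

S=>rSr=>rvSvr=>rvvSvvr=>rvvvSvvvr=>rvvvrSrvvvr=>rvvvrvSvrvvvr=>rvvvrvrSrvrvvvr=>rvvvrvrvSvrvrvvvr=>rvvvrvrvvSvvrvrvvvr=>rvvvrvrvvvvrvrvvvr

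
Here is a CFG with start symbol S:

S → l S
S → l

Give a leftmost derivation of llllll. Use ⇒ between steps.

S⇒lS⇒llS⇒lllS⇒llllS⇒lllllS⇒llllll

S ⇒ lS   [S → l S]
lS ⇒ llS   [S → l S]
llS ⇒ lllS   [S → l S]
lllS ⇒ llllS   [S → l S]
llllS ⇒ lllllS   [S → l S]
lllllS ⇒ llllll   [S → l]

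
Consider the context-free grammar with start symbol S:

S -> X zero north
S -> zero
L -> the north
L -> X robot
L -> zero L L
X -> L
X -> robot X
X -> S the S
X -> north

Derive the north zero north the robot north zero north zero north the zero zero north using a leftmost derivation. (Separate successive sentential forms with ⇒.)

S ⇒ X zero north   [S -> X zero north]
X zero north ⇒ S the S zero north   [X -> S the S]
S the S zero north ⇒ X zero north the S zero north   [S -> X zero north]
X zero north the S zero north ⇒ S the S zero north the S zero north   [X -> S the S]
S the S zero north the S zero north ⇒ X zero north the S zero north the S zero north   [S -> X zero north]
X zero north the S zero north the S zero north ⇒ L zero north the S zero north the S zero north   [X -> L]
L zero north the S zero north the S zero north ⇒ the north zero north the S zero north the S zero north   [L -> the north]
the north zero north the S zero north the S zero north ⇒ the north zero north the X zero north zero north the S zero north   [S -> X zero north]
the north zero north the X zero north zero north the S zero north ⇒ the north zero north the robot X zero north zero north the S zero north   [X -> robot X]
the north zero north the robot X zero north zero north the S zero north ⇒ the north zero north the robot north zero north zero north the S zero north   [X -> north]
the north zero north the robot north zero north zero north the S zero north ⇒ the north zero north the robot north zero north zero north the zero zero north   [S -> zero]

S ⇒ X zero north ⇒ S the S zero north ⇒ X zero north the S zero north ⇒ S the S zero north the S zero north ⇒ X zero north the S zero north the S zero north ⇒ L zero north the S zero north the S zero north ⇒ the north zero north the S zero north the S zero north ⇒ the north zero north the X zero north zero north the S zero north ⇒ the north zero north the robot X zero north zero north the S zero north ⇒ the north zero north the robot north zero north zero north the S zero north ⇒ the north zero north the robot north zero north zero north the zero zero north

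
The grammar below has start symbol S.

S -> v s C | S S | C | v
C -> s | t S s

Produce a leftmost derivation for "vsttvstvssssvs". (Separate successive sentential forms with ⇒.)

S ⇒ vsC ⇒ vstSs ⇒ vstSSs ⇒ vstCSs ⇒ vsttSsSs ⇒ vsttvsCsSs ⇒ vsttvstSssSs ⇒ vsttvstvsCssSs ⇒ vsttvstvssssSs ⇒ vsttvstvssssvs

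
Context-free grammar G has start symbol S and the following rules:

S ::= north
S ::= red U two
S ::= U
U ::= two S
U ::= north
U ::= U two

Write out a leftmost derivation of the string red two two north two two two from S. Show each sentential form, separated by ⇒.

S ⇒ red U two   [S ::= red U two]
red U two ⇒ red two S two   [U ::= two S]
red two S two ⇒ red two U two   [S ::= U]
red two U two ⇒ red two U two two   [U ::= U two]
red two U two two ⇒ red two U two two two   [U ::= U two]
red two U two two two ⇒ red two two S two two two   [U ::= two S]
red two two S two two two ⇒ red two two U two two two   [S ::= U]
red two two U two two two ⇒ red two two north two two two   [U ::= north]

S ⇒ red U two ⇒ red two S two ⇒ red two U two ⇒ red two U two two ⇒ red two U two two two ⇒ red two two S two two two ⇒ red two two U two two two ⇒ red two two north two two two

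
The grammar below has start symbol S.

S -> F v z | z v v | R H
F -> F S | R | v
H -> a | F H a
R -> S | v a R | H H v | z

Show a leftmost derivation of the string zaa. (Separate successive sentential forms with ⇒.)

S⇒RH⇒SH⇒RHH⇒zHH⇒zaH⇒zaa

S ⇒ RH   [S -> R H]
RH ⇒ SH   [R -> S]
SH ⇒ RHH   [S -> R H]
RHH ⇒ zHH   [R -> z]
zHH ⇒ zaH   [H -> a]
zaH ⇒ zaa   [H -> a]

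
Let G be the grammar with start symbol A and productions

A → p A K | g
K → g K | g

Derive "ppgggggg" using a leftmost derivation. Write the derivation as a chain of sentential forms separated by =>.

A => pAK   [A → p A K]
pAK => ppAKK   [A → p A K]
ppAKK => ppgKK   [A → g]
ppgKK => ppggK   [K → g]
ppggK => ppgggK   [K → g K]
ppgggK => ppggggK   [K → g K]
ppggggK => ppgggggK   [K → g K]
ppgggggK => ppgggggg   [K → g]

A => pAK => ppAKK => ppgKK => ppggK => ppgggK => ppggggK => ppgggggK => ppgggggg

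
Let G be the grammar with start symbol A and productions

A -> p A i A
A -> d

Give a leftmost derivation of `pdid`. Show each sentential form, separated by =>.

A => pAiA => pdiA => pdid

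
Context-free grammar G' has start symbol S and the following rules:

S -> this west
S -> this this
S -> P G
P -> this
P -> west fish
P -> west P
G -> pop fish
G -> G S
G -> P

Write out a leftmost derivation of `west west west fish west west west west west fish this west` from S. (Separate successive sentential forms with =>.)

S => P G   [S -> P G]
P G => west P G   [P -> west P]
west P G => west west P G   [P -> west P]
west west P G => west west west fish G   [P -> west fish]
west west west fish G => west west west fish G S   [G -> G S]
west west west fish G S => west west west fish P S   [G -> P]
west west west fish P S => west west west fish west P S   [P -> west P]
west west west fish west P S => west west west fish west west P S   [P -> west P]
west west west fish west west P S => west west west fish west west west P S   [P -> west P]
west west west fish west west west P S => west west west fish west west west west P S   [P -> west P]
west west west fish west west west west P S => west west west fish west west west west west fish S   [P -> west fish]
west west west fish west west west west west fish S => west west west fish west west west west west fish this west   [S -> this west]

S => P G => west P G => west west P G => west west west fish G => west west west fish G S => west west west fish P S => west west west fish west P S => west west west fish west west P S => west west west fish west west west P S => west west west fish west west west west P S => west west west fish west west west west west fish S => west west west fish west west west west west fish this west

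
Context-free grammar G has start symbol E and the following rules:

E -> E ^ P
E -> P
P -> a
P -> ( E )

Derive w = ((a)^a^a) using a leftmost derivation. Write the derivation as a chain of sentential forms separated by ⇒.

E ⇒ P   [E -> P]
P ⇒ (E)   [P -> ( E )]
(E) ⇒ (E^P)   [E -> E ^ P]
(E^P) ⇒ (E^P^P)   [E -> E ^ P]
(E^P^P) ⇒ (P^P^P)   [E -> P]
(P^P^P) ⇒ ((E)^P^P)   [P -> ( E )]
((E)^P^P) ⇒ ((P)^P^P)   [E -> P]
((P)^P^P) ⇒ ((a)^P^P)   [P -> a]
((a)^P^P) ⇒ ((a)^a^P)   [P -> a]
((a)^a^P) ⇒ ((a)^a^a)   [P -> a]

E⇒P⇒(E)⇒(E^P)⇒(E^P^P)⇒(P^P^P)⇒((E)^P^P)⇒((P)^P^P)⇒((a)^P^P)⇒((a)^a^P)⇒((a)^a^a)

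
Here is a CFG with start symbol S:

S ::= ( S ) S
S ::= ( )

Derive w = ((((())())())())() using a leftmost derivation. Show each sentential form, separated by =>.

S => (S)S => ((S)S)S => (((S)S)S)S => ((((S)S)S)S)S => ((((())S)S)S)S => ((((())())S)S)S => ((((())())())S)S => ((((())())())())S => ((((())())())())()

S => (S)S   [S ::= ( S ) S]
(S)S => ((S)S)S   [S ::= ( S ) S]
((S)S)S => (((S)S)S)S   [S ::= ( S ) S]
(((S)S)S)S => ((((S)S)S)S)S   [S ::= ( S ) S]
((((S)S)S)S)S => ((((())S)S)S)S   [S ::= ( )]
((((())S)S)S)S => ((((())())S)S)S   [S ::= ( )]
((((())())S)S)S => ((((())())())S)S   [S ::= ( )]
((((())())())S)S => ((((())())())())S   [S ::= ( )]
((((())())())())S => ((((())())())())()   [S ::= ( )]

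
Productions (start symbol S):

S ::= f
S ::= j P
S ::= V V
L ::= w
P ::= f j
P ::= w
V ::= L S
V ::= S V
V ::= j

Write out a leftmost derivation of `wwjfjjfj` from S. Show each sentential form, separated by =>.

S=>VV=>LSV=>wSV=>wVVV=>wLSVV=>wwSVV=>wwjPVV=>wwjfjVV=>wwjfjjV=>wwjfjjSV=>wwjfjjfV=>wwjfjjfj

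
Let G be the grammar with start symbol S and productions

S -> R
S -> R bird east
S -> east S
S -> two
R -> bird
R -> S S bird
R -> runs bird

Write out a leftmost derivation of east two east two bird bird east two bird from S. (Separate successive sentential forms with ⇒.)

S ⇒ R ⇒ S S bird ⇒ east S S bird ⇒ east R bird east S bird ⇒ east S S bird bird east S bird ⇒ east two S bird bird east S bird ⇒ east two east S bird bird east S bird ⇒ east two east two bird bird east S bird ⇒ east two east two bird bird east two bird

S ⇒ R   [S -> R]
R ⇒ S S bird   [R -> S S bird]
S S bird ⇒ east S S bird   [S -> east S]
east S S bird ⇒ east R bird east S bird   [S -> R bird east]
east R bird east S bird ⇒ east S S bird bird east S bird   [R -> S S bird]
east S S bird bird east S bird ⇒ east two S bird bird east S bird   [S -> two]
east two S bird bird east S bird ⇒ east two east S bird bird east S bird   [S -> east S]
east two east S bird bird east S bird ⇒ east two east two bird bird east S bird   [S -> two]
east two east two bird bird east S bird ⇒ east two east two bird bird east two bird   [S -> two]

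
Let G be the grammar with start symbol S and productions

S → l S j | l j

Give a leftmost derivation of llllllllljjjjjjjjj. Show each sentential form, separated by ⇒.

S⇒lSj⇒llSjj⇒lllSjjj⇒llllSjjjj⇒lllllSjjjjj⇒llllllSjjjjjj⇒lllllllSjjjjjjj⇒llllllllSjjjjjjjj⇒llllllllljjjjjjjjj

S ⇒ lSj   [S → l S j]
lSj ⇒ llSjj   [S → l S j]
llSjj ⇒ lllSjjj   [S → l S j]
lllSjjj ⇒ llllSjjjj   [S → l S j]
llllSjjjj ⇒ lllllSjjjjj   [S → l S j]
lllllSjjjjj ⇒ llllllSjjjjjj   [S → l S j]
llllllSjjjjjj ⇒ lllllllSjjjjjjj   [S → l S j]
lllllllSjjjjjjj ⇒ llllllllSjjjjjjjj   [S → l S j]
llllllllSjjjjjjjj ⇒ llllllllljjjjjjjjj   [S → l j]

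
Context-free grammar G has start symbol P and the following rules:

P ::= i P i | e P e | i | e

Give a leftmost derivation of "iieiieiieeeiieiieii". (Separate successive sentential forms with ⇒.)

P ⇒ iPi ⇒ iiPii ⇒ iiePeii ⇒ iieiPieii ⇒ iieiiPiieii ⇒ iieiiePeiieii ⇒ iieiieiPieiieii ⇒ iieiieiiPiieiieii ⇒ iieiieiiePeiieiieii ⇒ iieiieiieeeiieiieii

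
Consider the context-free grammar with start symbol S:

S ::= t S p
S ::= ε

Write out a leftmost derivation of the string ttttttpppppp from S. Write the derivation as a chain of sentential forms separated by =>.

S => tSp   [S ::= t S p]
tSp => ttSpp   [S ::= t S p]
ttSpp => tttSppp   [S ::= t S p]
tttSppp => ttttSpppp   [S ::= t S p]
ttttSpppp => tttttSppppp   [S ::= t S p]
tttttSppppp => ttttttSpppppp   [S ::= t S p]
ttttttSpppppp => ttttttpppppp   [S ::= ε]

S => tSp => ttSpp => tttSppp => ttttSpppp => tttttSppppp => ttttttSpppppp => ttttttpppppp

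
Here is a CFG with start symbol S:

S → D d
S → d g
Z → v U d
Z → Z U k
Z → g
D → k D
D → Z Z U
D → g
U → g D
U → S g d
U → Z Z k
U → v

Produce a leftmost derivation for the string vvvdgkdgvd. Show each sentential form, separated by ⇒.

S ⇒ Dd ⇒ ZZUd ⇒ vUdZUd ⇒ vZZkdZUd ⇒ vvUdZkdZUd ⇒ vvvdZkdZUd ⇒ vvvdgkdZUd ⇒ vvvdgkdgUd ⇒ vvvdgkdgvd

S ⇒ Dd   [S → D d]
Dd ⇒ ZZUd   [D → Z Z U]
ZZUd ⇒ vUdZUd   [Z → v U d]
vUdZUd ⇒ vZZkdZUd   [U → Z Z k]
vZZkdZUd ⇒ vvUdZkdZUd   [Z → v U d]
vvUdZkdZUd ⇒ vvvdZkdZUd   [U → v]
vvvdZkdZUd ⇒ vvvdgkdZUd   [Z → g]
vvvdgkdZUd ⇒ vvvdgkdgUd   [Z → g]
vvvdgkdgUd ⇒ vvvdgkdgvd   [U → v]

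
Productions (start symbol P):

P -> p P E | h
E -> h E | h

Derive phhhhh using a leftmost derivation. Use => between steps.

P => pPE => phE => phhE => phhhE => phhhhE => phhhhh

P => pPE   [P -> p P E]
pPE => phE   [P -> h]
phE => phhE   [E -> h E]
phhE => phhhE   [E -> h E]
phhhE => phhhhE   [E -> h E]
phhhhE => phhhhh   [E -> h]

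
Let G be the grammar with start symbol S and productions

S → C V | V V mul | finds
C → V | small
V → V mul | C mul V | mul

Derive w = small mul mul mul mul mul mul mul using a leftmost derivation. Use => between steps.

S => V V mul => C mul V V mul => V mul V V mul => C mul V mul V V mul => small mul V mul V V mul => small mul V mul mul V V mul => small mul mul mul mul V V mul => small mul mul mul mul mul V mul => small mul mul mul mul mul mul mul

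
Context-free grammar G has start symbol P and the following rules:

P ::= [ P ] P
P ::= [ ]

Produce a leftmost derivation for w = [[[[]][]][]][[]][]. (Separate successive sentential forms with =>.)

P => [P]P => [[P]P]P => [[[P]P]P]P => [[[[]]P]P]P => [[[[]][]]P]P => [[[[]][]][]]P => [[[[]][]][]][P]P => [[[[]][]][]][[]]P => [[[[]][]][]][[]][]

P => [P]P   [P ::= [ P ] P]
[P]P => [[P]P]P   [P ::= [ P ] P]
[[P]P]P => [[[P]P]P]P   [P ::= [ P ] P]
[[[P]P]P]P => [[[[]]P]P]P   [P ::= [ ]]
[[[[]]P]P]P => [[[[]][]]P]P   [P ::= [ ]]
[[[[]][]]P]P => [[[[]][]][]]P   [P ::= [ ]]
[[[[]][]][]]P => [[[[]][]][]][P]P   [P ::= [ P ] P]
[[[[]][]][]][P]P => [[[[]][]][]][[]]P   [P ::= [ ]]
[[[[]][]][]][[]]P => [[[[]][]][]][[]][]   [P ::= [ ]]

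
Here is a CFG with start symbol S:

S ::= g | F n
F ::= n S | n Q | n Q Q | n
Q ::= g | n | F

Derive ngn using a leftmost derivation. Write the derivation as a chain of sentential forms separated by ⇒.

S ⇒ Fn   [S ::= F n]
Fn ⇒ nSn   [F ::= n S]
nSn ⇒ ngn   [S ::= g]

S ⇒ Fn ⇒ nSn ⇒ ngn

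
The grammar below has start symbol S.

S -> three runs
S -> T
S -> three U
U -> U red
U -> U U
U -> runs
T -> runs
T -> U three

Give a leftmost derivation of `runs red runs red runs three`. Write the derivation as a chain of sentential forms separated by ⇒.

S ⇒ T ⇒ U three ⇒ U U three ⇒ U red U three ⇒ U U red U three ⇒ U red U red U three ⇒ runs red U red U three ⇒ runs red runs red U three ⇒ runs red runs red runs three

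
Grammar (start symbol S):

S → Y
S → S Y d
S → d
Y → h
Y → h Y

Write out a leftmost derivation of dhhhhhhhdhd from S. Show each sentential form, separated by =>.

S => SYd => SYdYd => dYdYd => dhYdYd => dhhYdYd => dhhhYdYd => dhhhhYdYd => dhhhhhYdYd => dhhhhhhYdYd => dhhhhhhhdYd => dhhhhhhhdhd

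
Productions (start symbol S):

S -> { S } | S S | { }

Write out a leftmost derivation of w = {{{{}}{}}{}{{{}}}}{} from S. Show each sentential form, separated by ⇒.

S ⇒ SS   [S -> S S]
SS ⇒ {S}S   [S -> { S }]
{S}S ⇒ {SS}S   [S -> S S]
{SS}S ⇒ {SSS}S   [S -> S S]
{SSS}S ⇒ {{S}SS}S   [S -> { S }]
{{S}SS}S ⇒ {{SS}SS}S   [S -> S S]
{{SS}SS}S ⇒ {{{S}S}SS}S   [S -> { S }]
{{{S}S}SS}S ⇒ {{{{}}S}SS}S   [S -> { }]
{{{{}}S}SS}S ⇒ {{{{}}{}}SS}S   [S -> { }]
{{{{}}{}}SS}S ⇒ {{{{}}{}}{}S}S   [S -> { }]
{{{{}}{}}{}S}S ⇒ {{{{}}{}}{}{S}}S   [S -> { S }]
{{{{}}{}}{}{S}}S ⇒ {{{{}}{}}{}{{S}}}S   [S -> { S }]
{{{{}}{}}{}{{S}}}S ⇒ {{{{}}{}}{}{{{}}}}S   [S -> { }]
{{{{}}{}}{}{{{}}}}S ⇒ {{{{}}{}}{}{{{}}}}{}   [S -> { }]

S⇒SS⇒{S}S⇒{SS}S⇒{SSS}S⇒{{S}SS}S⇒{{SS}SS}S⇒{{{S}S}SS}S⇒{{{{}}S}SS}S⇒{{{{}}{}}SS}S⇒{{{{}}{}}{}S}S⇒{{{{}}{}}{}{S}}S⇒{{{{}}{}}{}{{S}}}S⇒{{{{}}{}}{}{{{}}}}S⇒{{{{}}{}}{}{{{}}}}{}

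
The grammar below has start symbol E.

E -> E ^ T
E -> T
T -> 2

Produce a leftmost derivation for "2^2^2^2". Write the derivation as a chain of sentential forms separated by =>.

E=>E^T=>E^T^T=>E^T^T^T=>T^T^T^T=>2^T^T^T=>2^2^T^T=>2^2^2^T=>2^2^2^2

E => E^T   [E -> E ^ T]
E^T => E^T^T   [E -> E ^ T]
E^T^T => E^T^T^T   [E -> E ^ T]
E^T^T^T => T^T^T^T   [E -> T]
T^T^T^T => 2^T^T^T   [T -> 2]
2^T^T^T => 2^2^T^T   [T -> 2]
2^2^T^T => 2^2^2^T   [T -> 2]
2^2^2^T => 2^2^2^2   [T -> 2]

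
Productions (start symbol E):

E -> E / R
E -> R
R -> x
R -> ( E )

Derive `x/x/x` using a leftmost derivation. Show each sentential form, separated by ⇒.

E ⇒ E/R   [E -> E / R]
E/R ⇒ E/R/R   [E -> E / R]
E/R/R ⇒ R/R/R   [E -> R]
R/R/R ⇒ x/R/R   [R -> x]
x/R/R ⇒ x/x/R   [R -> x]
x/x/R ⇒ x/x/x   [R -> x]

E ⇒ E/R ⇒ E/R/R ⇒ R/R/R ⇒ x/R/R ⇒ x/x/R ⇒ x/x/x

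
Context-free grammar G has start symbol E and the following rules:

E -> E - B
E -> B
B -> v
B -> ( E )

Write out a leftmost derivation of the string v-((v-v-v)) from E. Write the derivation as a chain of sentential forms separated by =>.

E => E-B   [E -> E - B]
E-B => B-B   [E -> B]
B-B => v-B   [B -> v]
v-B => v-(E)   [B -> ( E )]
v-(E) => v-(B)   [E -> B]
v-(B) => v-((E))   [B -> ( E )]
v-((E)) => v-((E-B))   [E -> E - B]
v-((E-B)) => v-((E-B-B))   [E -> E - B]
v-((E-B-B)) => v-((B-B-B))   [E -> B]
v-((B-B-B)) => v-((v-B-B))   [B -> v]
v-((v-B-B)) => v-((v-v-B))   [B -> v]
v-((v-v-B)) => v-((v-v-v))   [B -> v]

E=>E-B=>B-B=>v-B=>v-(E)=>v-(B)=>v-((E))=>v-((E-B))=>v-((E-B-B))=>v-((B-B-B))=>v-((v-B-B))=>v-((v-v-B))=>v-((v-v-v))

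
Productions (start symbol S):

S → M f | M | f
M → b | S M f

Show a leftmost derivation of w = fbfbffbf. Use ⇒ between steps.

S⇒M⇒SMf⇒MfMf⇒SMffMf⇒MMffMf⇒SMfMffMf⇒fMfMffMf⇒fbfMffMf⇒fbfbffMf⇒fbfbffbf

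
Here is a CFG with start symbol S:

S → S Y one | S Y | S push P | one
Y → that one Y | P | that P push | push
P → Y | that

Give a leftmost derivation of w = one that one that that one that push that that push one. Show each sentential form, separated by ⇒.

S ⇒ S Y one ⇒ S Y Y one ⇒ one Y Y one ⇒ one that one Y Y one ⇒ one that one that P push Y one ⇒ one that one that Y push Y one ⇒ one that one that that one Y push Y one ⇒ one that one that that one P push Y one ⇒ one that one that that one that push Y one ⇒ one that one that that one that push that P push one ⇒ one that one that that one that push that that push one

S ⇒ S Y one   [S → S Y one]
S Y one ⇒ S Y Y one   [S → S Y]
S Y Y one ⇒ one Y Y one   [S → one]
one Y Y one ⇒ one that one Y Y one   [Y → that one Y]
one that one Y Y one ⇒ one that one that P push Y one   [Y → that P push]
one that one that P push Y one ⇒ one that one that Y push Y one   [P → Y]
one that one that Y push Y one ⇒ one that one that that one Y push Y one   [Y → that one Y]
one that one that that one Y push Y one ⇒ one that one that that one P push Y one   [Y → P]
one that one that that one P push Y one ⇒ one that one that that one that push Y one   [P → that]
one that one that that one that push Y one ⇒ one that one that that one that push that P push one   [Y → that P push]
one that one that that one that push that P push one ⇒ one that one that that one that push that that push one   [P → that]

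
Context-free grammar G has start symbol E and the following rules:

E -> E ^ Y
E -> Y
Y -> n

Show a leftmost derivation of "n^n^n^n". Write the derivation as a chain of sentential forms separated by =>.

E => E^Y => E^Y^Y => E^Y^Y^Y => Y^Y^Y^Y => n^Y^Y^Y => n^n^Y^Y => n^n^n^Y => n^n^n^n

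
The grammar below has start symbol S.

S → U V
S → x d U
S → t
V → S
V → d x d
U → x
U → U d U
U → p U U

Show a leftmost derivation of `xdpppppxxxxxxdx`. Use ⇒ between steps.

S ⇒ xdU ⇒ xdUdU ⇒ xdpUUdU ⇒ xdppUUUdU ⇒ xdpppUUUUdU ⇒ xdppppUUUUUdU ⇒ xdpppppUUUUUUdU ⇒ xdpppppxUUUUUdU ⇒ xdpppppxxUUUUdU ⇒ xdpppppxxxUUUdU ⇒ xdpppppxxxxUUdU ⇒ xdpppppxxxxxUdU ⇒ xdpppppxxxxxxdU ⇒ xdpppppxxxxxxdx

S ⇒ xdU   [S → x d U]
xdU ⇒ xdUdU   [U → U d U]
xdUdU ⇒ xdpUUdU   [U → p U U]
xdpUUdU ⇒ xdppUUUdU   [U → p U U]
xdppUUUdU ⇒ xdpppUUUUdU   [U → p U U]
xdpppUUUUdU ⇒ xdppppUUUUUdU   [U → p U U]
xdppppUUUUUdU ⇒ xdpppppUUUUUUdU   [U → p U U]
xdpppppUUUUUUdU ⇒ xdpppppxUUUUUdU   [U → x]
xdpppppxUUUUUdU ⇒ xdpppppxxUUUUdU   [U → x]
xdpppppxxUUUUdU ⇒ xdpppppxxxUUUdU   [U → x]
xdpppppxxxUUUdU ⇒ xdpppppxxxxUUdU   [U → x]
xdpppppxxxxUUdU ⇒ xdpppppxxxxxUdU   [U → x]
xdpppppxxxxxUdU ⇒ xdpppppxxxxxxdU   [U → x]
xdpppppxxxxxxdU ⇒ xdpppppxxxxxxdx   [U → x]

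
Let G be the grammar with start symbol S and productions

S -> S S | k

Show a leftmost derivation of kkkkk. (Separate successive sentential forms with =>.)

S => SS => SSS => SSSS => SSSSS => kSSSS => kkSSS => kkkSS => kkkkS => kkkkk

S => SS   [S -> S S]
SS => SSS   [S -> S S]
SSS => SSSS   [S -> S S]
SSSS => SSSSS   [S -> S S]
SSSSS => kSSSS   [S -> k]
kSSSS => kkSSS   [S -> k]
kkSSS => kkkSS   [S -> k]
kkkSS => kkkkS   [S -> k]
kkkkS => kkkkk   [S -> k]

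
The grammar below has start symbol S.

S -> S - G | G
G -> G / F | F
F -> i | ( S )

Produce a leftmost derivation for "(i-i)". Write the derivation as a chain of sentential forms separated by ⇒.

S ⇒ G ⇒ F ⇒ (S) ⇒ (S-G) ⇒ (G-G) ⇒ (F-G) ⇒ (i-G) ⇒ (i-F) ⇒ (i-i)

S ⇒ G   [S -> G]
G ⇒ F   [G -> F]
F ⇒ (S)   [F -> ( S )]
(S) ⇒ (S-G)   [S -> S - G]
(S-G) ⇒ (G-G)   [S -> G]
(G-G) ⇒ (F-G)   [G -> F]
(F-G) ⇒ (i-G)   [F -> i]
(i-G) ⇒ (i-F)   [G -> F]
(i-F) ⇒ (i-i)   [F -> i]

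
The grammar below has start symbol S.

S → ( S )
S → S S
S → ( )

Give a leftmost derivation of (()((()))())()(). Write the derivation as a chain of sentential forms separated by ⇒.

S ⇒ SS ⇒ SSS ⇒ (S)SS ⇒ (SS)SS ⇒ (()S)SS ⇒ (()SS)SS ⇒ (()(S)S)SS ⇒ (()((S))S)SS ⇒ (()((()))S)SS ⇒ (()((()))())SS ⇒ (()((()))())()S ⇒ (()((()))())()()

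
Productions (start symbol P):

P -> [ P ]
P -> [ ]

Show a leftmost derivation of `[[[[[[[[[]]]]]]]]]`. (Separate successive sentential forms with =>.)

P => [P]   [P -> [ P ]]
[P] => [[P]]   [P -> [ P ]]
[[P]] => [[[P]]]   [P -> [ P ]]
[[[P]]] => [[[[P]]]]   [P -> [ P ]]
[[[[P]]]] => [[[[[P]]]]]   [P -> [ P ]]
[[[[[P]]]]] => [[[[[[P]]]]]]   [P -> [ P ]]
[[[[[[P]]]]]] => [[[[[[[P]]]]]]]   [P -> [ P ]]
[[[[[[[P]]]]]]] => [[[[[[[[P]]]]]]]]   [P -> [ P ]]
[[[[[[[[P]]]]]]]] => [[[[[[[[[]]]]]]]]]   [P -> [ ]]

P=>[P]=>[[P]]=>[[[P]]]=>[[[[P]]]]=>[[[[[P]]]]]=>[[[[[[P]]]]]]=>[[[[[[[P]]]]]]]=>[[[[[[[[P]]]]]]]]=>[[[[[[[[[]]]]]]]]]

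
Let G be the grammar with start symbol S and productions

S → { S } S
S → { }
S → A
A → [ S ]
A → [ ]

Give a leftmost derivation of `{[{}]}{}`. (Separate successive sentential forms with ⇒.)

S⇒{S}S⇒{A}S⇒{[S]}S⇒{[{}]}S⇒{[{}]}{}

S ⇒ {S}S   [S → { S } S]
{S}S ⇒ {A}S   [S → A]
{A}S ⇒ {[S]}S   [A → [ S ]]
{[S]}S ⇒ {[{}]}S   [S → { }]
{[{}]}S ⇒ {[{}]}{}   [S → { }]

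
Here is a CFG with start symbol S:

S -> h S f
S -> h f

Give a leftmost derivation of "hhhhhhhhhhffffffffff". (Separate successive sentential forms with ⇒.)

S ⇒ hSf   [S -> h S f]
hSf ⇒ hhSff   [S -> h S f]
hhSff ⇒ hhhSfff   [S -> h S f]
hhhSfff ⇒ hhhhSffff   [S -> h S f]
hhhhSffff ⇒ hhhhhSfffff   [S -> h S f]
hhhhhSfffff ⇒ hhhhhhSffffff   [S -> h S f]
hhhhhhSffffff ⇒ hhhhhhhSfffffff   [S -> h S f]
hhhhhhhSfffffff ⇒ hhhhhhhhSffffffff   [S -> h S f]
hhhhhhhhSffffffff ⇒ hhhhhhhhhSfffffffff   [S -> h S f]
hhhhhhhhhSfffffffff ⇒ hhhhhhhhhhffffffffff   [S -> h f]

S ⇒ hSf ⇒ hhSff ⇒ hhhSfff ⇒ hhhhSffff ⇒ hhhhhSfffff ⇒ hhhhhhSffffff ⇒ hhhhhhhSfffffff ⇒ hhhhhhhhSffffffff ⇒ hhhhhhhhhSfffffffff ⇒ hhhhhhhhhhffffffffff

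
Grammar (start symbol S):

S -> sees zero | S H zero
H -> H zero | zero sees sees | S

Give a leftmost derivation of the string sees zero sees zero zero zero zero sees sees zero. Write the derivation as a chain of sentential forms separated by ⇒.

S ⇒ S H zero   [S -> S H zero]
S H zero ⇒ S H zero H zero   [S -> S H zero]
S H zero H zero ⇒ sees zero H zero H zero   [S -> sees zero]
sees zero H zero H zero ⇒ sees zero H zero zero H zero   [H -> H zero]
sees zero H zero zero H zero ⇒ sees zero S zero zero H zero   [H -> S]
sees zero S zero zero H zero ⇒ sees zero sees zero zero zero H zero   [S -> sees zero]
sees zero sees zero zero zero H zero ⇒ sees zero sees zero zero zero zero sees sees zero   [H -> zero sees sees]

S ⇒ S H zero ⇒ S H zero H zero ⇒ sees zero H zero H zero ⇒ sees zero H zero zero H zero ⇒ sees zero S zero zero H zero ⇒ sees zero sees zero zero zero H zero ⇒ sees zero sees zero zero zero zero sees sees zero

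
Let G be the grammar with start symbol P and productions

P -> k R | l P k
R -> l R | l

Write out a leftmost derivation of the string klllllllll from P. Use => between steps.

P => kR => klR => kllR => klllR => kllllR => klllllR => kllllllR => klllllllR => kllllllllR => klllllllll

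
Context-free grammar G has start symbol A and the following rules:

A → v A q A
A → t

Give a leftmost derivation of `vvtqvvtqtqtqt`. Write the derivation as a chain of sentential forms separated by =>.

A=>vAqA=>vvAqAqA=>vvtqAqA=>vvtqvAqAqA=>vvtqvvAqAqAqA=>vvtqvvtqAqAqA=>vvtqvvtqtqAqA=>vvtqvvtqtqtqA=>vvtqvvtqtqtqt

A => vAqA   [A → v A q A]
vAqA => vvAqAqA   [A → v A q A]
vvAqAqA => vvtqAqA   [A → t]
vvtqAqA => vvtqvAqAqA   [A → v A q A]
vvtqvAqAqA => vvtqvvAqAqAqA   [A → v A q A]
vvtqvvAqAqAqA => vvtqvvtqAqAqA   [A → t]
vvtqvvtqAqAqA => vvtqvvtqtqAqA   [A → t]
vvtqvvtqtqAqA => vvtqvvtqtqtqA   [A → t]
vvtqvvtqtqtqA => vvtqvvtqtqtqt   [A → t]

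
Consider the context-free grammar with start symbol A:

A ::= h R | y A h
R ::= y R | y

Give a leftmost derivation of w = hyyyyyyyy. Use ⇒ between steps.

A⇒hR⇒hyR⇒hyyR⇒hyyyR⇒hyyyyR⇒hyyyyyR⇒hyyyyyyR⇒hyyyyyyyR⇒hyyyyyyyy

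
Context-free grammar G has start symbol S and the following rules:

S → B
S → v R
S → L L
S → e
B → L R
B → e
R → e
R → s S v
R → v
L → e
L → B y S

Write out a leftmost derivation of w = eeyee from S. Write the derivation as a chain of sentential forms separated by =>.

S => B   [S → B]
B => LR   [B → L R]
LR => BySR   [L → B y S]
BySR => LRySR   [B → L R]
LRySR => eRySR   [L → e]
eRySR => eeySR   [R → e]
eeySR => eeyeR   [S → e]
eeyeR => eeyee   [R → e]

S => B => LR => BySR => LRySR => eRySR => eeySR => eeyeR => eeyee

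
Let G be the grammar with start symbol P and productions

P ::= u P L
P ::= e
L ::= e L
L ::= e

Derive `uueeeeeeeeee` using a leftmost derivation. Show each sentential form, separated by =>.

P => uPL => uuPLL => uueLL => uueeLL => uueeeLL => uueeeeLL => uueeeeeLL => uueeeeeeL => uueeeeeeeL => uueeeeeeeeL => uueeeeeeeeeL => uueeeeeeeeee

P => uPL   [P ::= u P L]
uPL => uuPLL   [P ::= u P L]
uuPLL => uueLL   [P ::= e]
uueLL => uueeLL   [L ::= e L]
uueeLL => uueeeLL   [L ::= e L]
uueeeLL => uueeeeLL   [L ::= e L]
uueeeeLL => uueeeeeLL   [L ::= e L]
uueeeeeLL => uueeeeeeL   [L ::= e]
uueeeeeeL => uueeeeeeeL   [L ::= e L]
uueeeeeeeL => uueeeeeeeeL   [L ::= e L]
uueeeeeeeeL => uueeeeeeeeeL   [L ::= e L]
uueeeeeeeeeL => uueeeeeeeeee   [L ::= e]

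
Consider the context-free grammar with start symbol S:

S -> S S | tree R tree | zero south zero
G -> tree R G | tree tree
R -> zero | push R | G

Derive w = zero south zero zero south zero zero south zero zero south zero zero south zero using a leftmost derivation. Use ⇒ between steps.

S ⇒ S S ⇒ zero south zero S ⇒ zero south zero S S ⇒ zero south zero S S S ⇒ zero south zero S S S S ⇒ zero south zero zero south zero S S S ⇒ zero south zero zero south zero zero south zero S S ⇒ zero south zero zero south zero zero south zero zero south zero S ⇒ zero south zero zero south zero zero south zero zero south zero zero south zero

S ⇒ S S   [S -> S S]
S S ⇒ zero south zero S   [S -> zero south zero]
zero south zero S ⇒ zero south zero S S   [S -> S S]
zero south zero S S ⇒ zero south zero S S S   [S -> S S]
zero south zero S S S ⇒ zero south zero S S S S   [S -> S S]
zero south zero S S S S ⇒ zero south zero zero south zero S S S   [S -> zero south zero]
zero south zero zero south zero S S S ⇒ zero south zero zero south zero zero south zero S S   [S -> zero south zero]
zero south zero zero south zero zero south zero S S ⇒ zero south zero zero south zero zero south zero zero south zero S   [S -> zero south zero]
zero south zero zero south zero zero south zero zero south zero S ⇒ zero south zero zero south zero zero south zero zero south zero zero south zero   [S -> zero south zero]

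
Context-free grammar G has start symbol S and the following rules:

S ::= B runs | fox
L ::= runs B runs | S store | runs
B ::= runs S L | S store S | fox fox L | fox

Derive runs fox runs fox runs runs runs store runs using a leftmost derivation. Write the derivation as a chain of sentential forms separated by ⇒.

S ⇒ B runs   [S ::= B runs]
B runs ⇒ runs S L runs   [B ::= runs S L]
runs S L runs ⇒ runs fox L runs   [S ::= fox]
runs fox L runs ⇒ runs fox S store runs   [L ::= S store]
runs fox S store runs ⇒ runs fox B runs store runs   [S ::= B runs]
runs fox B runs store runs ⇒ runs fox runs S L runs store runs   [B ::= runs S L]
runs fox runs S L runs store runs ⇒ runs fox runs B runs L runs store runs   [S ::= B runs]
runs fox runs B runs L runs store runs ⇒ runs fox runs fox runs L runs store runs   [B ::= fox]
runs fox runs fox runs L runs store runs ⇒ runs fox runs fox runs runs runs store runs   [L ::= runs]

S ⇒ B runs ⇒ runs S L runs ⇒ runs fox L runs ⇒ runs fox S store runs ⇒ runs fox B runs store runs ⇒ runs fox runs S L runs store runs ⇒ runs fox runs B runs L runs store runs ⇒ runs fox runs fox runs L runs store runs ⇒ runs fox runs fox runs runs runs store runs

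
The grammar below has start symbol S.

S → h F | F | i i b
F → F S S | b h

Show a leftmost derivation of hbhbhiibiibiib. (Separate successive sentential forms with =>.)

S => hF   [S → h F]
hF => hFSS   [F → F S S]
hFSS => hFSSSS   [F → F S S]
hFSSSS => hbhSSSS   [F → b h]
hbhSSSS => hbhFSSS   [S → F]
hbhFSSS => hbhbhSSS   [F → b h]
hbhbhSSS => hbhbhiibSS   [S → i i b]
hbhbhiibSS => hbhbhiibiibS   [S → i i b]
hbhbhiibiibS => hbhbhiibiibiib   [S → i i b]

S=>hF=>hFSS=>hFSSSS=>hbhSSSS=>hbhFSSS=>hbhbhSSS=>hbhbhiibSS=>hbhbhiibiibS=>hbhbhiibiibiib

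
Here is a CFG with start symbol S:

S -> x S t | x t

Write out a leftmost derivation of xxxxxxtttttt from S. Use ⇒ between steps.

S ⇒ xSt ⇒ xxStt ⇒ xxxSttt ⇒ xxxxStttt ⇒ xxxxxSttttt ⇒ xxxxxxtttttt

S ⇒ xSt   [S -> x S t]
xSt ⇒ xxStt   [S -> x S t]
xxStt ⇒ xxxSttt   [S -> x S t]
xxxSttt ⇒ xxxxStttt   [S -> x S t]
xxxxStttt ⇒ xxxxxSttttt   [S -> x S t]
xxxxxSttttt ⇒ xxxxxxtttttt   [S -> x t]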